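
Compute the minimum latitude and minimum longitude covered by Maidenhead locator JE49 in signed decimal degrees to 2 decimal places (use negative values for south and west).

Field J=9, E=4: +9·20° lon, +4·10° lat → SW at lon 0°, lat -50°.
Square 4, 9: +4·2° lon, +9·1° lat → SW at lon 8°, lat -41°.
latitude -41.00, longitude 8.00.

-41.00, 8.00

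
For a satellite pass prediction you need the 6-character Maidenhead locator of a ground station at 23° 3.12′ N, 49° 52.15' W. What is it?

GL53bb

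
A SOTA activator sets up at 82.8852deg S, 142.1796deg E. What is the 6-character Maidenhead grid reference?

QA17cc

Shift to the Maidenhead origin (180°W, 90°S): lon 322.1796, lat 7.1148.
Field (20°×10°, letters A–R): 322.1796/20 → 16 → Q, 7.1148/10 → 0 → A; chars QA.
Square (2°×1°, digits 0–9): 2.1796/2 → 1, 7.1148/1 → 7; chars 17.
Subsquare (5′×2.5′, letters a–x): 0.1796/0.0833333 → 2 → c, 0.1148/0.0416667 → 2 → c; chars cc.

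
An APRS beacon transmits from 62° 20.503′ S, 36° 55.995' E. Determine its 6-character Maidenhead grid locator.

KC87lp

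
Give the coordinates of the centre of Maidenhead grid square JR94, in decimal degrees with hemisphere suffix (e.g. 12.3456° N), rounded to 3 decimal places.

Field J=9, R=17: +9·20° lon, +17·10° lat → SW at lon 0°, lat 80°.
Square 9, 4: +9·2° lon, +4·1° lat → SW at lon 18°, lat 84°.
Cell spans 2° lon × 1° lat. Centre is SW corner plus half of each.
latitude 84.500° N, longitude 19.000° E.

84.500° N, 19.000° E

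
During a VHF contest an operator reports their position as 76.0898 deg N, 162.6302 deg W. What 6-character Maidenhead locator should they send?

AQ86qc

Shift to the Maidenhead origin (180°W, 90°S): lon 17.3698, lat 166.0898.
Field: 17.3698/20 → 0 → A, 166.0898/10 → 16 → Q; chars AQ.
Square: 17.3698/2 → 8, 6.0898/1 → 6; chars 86.
Subsquare: 1.3698/0.0833333 → 16 → q, 0.0898/0.0416667 → 2 → c; chars qc.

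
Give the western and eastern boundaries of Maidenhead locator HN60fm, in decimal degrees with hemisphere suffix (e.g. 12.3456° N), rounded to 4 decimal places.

Field H=7, N=13: +7·20° lon, +13·10° lat → SW at lon -40°, lat 40°.
Square 6, 0: +6·2° lon, +0·1° lat → SW at lon -28°, lat 40°.
Subsquare f=5, m=12: +5·0.0833333° lon, +12·0.0416667° lat → SW at lon -27.5833°, lat 40.5°.
Cell spans 0.0833333° lon × 0.0416667° lat.
west 27.5833° W, east 27.5000° W.

27.5833° W, 27.5000° W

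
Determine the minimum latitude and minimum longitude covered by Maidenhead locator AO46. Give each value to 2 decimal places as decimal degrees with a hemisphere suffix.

56.00° N, 172.00° W

Field A=0, O=14: +0·20° lon, +14·10° lat → SW at lon -180°, lat 50°.
Square 4, 6: +4·2° lon, +6·1° lat → SW at lon -172°, lat 56°.
latitude 56.00° N, longitude 172.00° W.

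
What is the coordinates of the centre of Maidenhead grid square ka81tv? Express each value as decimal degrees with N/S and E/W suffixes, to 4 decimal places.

Field K=10, A=0: +10·20° lon, +0·10° lat → SW at lon 20°, lat -90°.
Square 8, 1: +8·2° lon, +1·1° lat → SW at lon 36°, lat -89°.
Subsquare t=19, v=21: +19·0.0833333° lon, +21·0.0416667° lat → SW at lon 37.5833°, lat -88.125°.
Cell spans 0.0833333° lon × 0.0416667° lat. Centre is SW corner plus half of each.
latitude 88.1042° S, longitude 37.6250° E.

88.1042° S, 37.6250° E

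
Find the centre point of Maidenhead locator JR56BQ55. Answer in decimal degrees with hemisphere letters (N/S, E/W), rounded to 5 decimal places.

86.68958° N, 10.12917° E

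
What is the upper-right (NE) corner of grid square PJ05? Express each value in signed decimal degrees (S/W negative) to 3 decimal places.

6.000, 122.000

Field P=15, J=9: +15·20° lon, +9·10° lat → SW at lon 120°, lat 0°.
Square 0, 5: +0·2° lon, +5·1° lat → SW at lon 120°, lat 5°.
Cell spans 2° lon × 1° lat. NE corner is SW corner plus one full cell.
latitude 6.000, longitude 122.000.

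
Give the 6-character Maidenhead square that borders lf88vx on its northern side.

LF89va

Latitude subsquare x = 23; +1 → 24, wraps to 0 = a, carry into square.
Latitude square 8; +1 → 9.
The longitude characters are unchanged.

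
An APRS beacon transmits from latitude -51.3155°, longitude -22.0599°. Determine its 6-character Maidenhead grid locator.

HD88xq

Add 180° to longitude and 90° to latitude: 157.9401, 38.6845.
Field (20°×10°, letters A–R): lon ⌊157.9401/20⌋ = 7 → H; lat ⌊38.6845/10⌋ = 3 → D.
Square (2°×1°, digits 0–9): lon ⌊17.9401/2⌋ = 8; lat ⌊8.6845/1⌋ = 8.
Subsquare (5′×2.5′, letters a–x): lon ⌊1.9401/0.0833333⌋ = 23 → x; lat ⌊0.6845/0.0416667⌋ = 16 → q.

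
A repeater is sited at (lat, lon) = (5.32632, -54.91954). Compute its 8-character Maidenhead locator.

GJ25mh98

Shift to the Maidenhead origin (180°W, 90°S): lon 125.08046, lat 95.32632.
Field: 125.08046/20 → 6 → G, 95.32632/10 → 9 → J; chars GJ.
Square: 5.08046/2 → 2, 5.32632/1 → 5; chars 25.
Subsquare: 1.08046/0.0833333 → 12 → m, 0.32632/0.0416667 → 7 → h; chars mh.
Extended square: 0.08046/0.00833333 → 9, 0.03465/0.00416667 → 8; chars 98.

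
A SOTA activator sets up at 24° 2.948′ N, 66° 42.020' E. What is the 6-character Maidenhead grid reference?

Offset from 180°W / 90°S: lon 246.7003°, lat 114.0491°.
Field: lon ⌊246.7003/20⌋ = 12 → M; lat ⌊114.0491/10⌋ = 11 → L.
Square: lon ⌊6.7003/2⌋ = 3; lat ⌊4.0491/1⌋ = 4.
Subsquare: lon ⌊0.7003/0.0833333⌋ = 8 → i; lat ⌊0.0491/0.0416667⌋ = 1 → b.

ML34ib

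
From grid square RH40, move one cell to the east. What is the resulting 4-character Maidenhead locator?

Longitude square 4; +1 → 5.
The latitude characters are unchanged.

RH50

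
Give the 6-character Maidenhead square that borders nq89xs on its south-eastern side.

Longitude subsquare x = 23; +1 → 24, wraps to 0 = a, carry into square.
Longitude square 8; +1 → 9.
Latitude subsquare s = 18; −1 → 17 = r.

NQ99ar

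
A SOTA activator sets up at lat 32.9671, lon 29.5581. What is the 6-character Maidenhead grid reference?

KM42sx

Offset from 180°W / 90°S: lon 209.5581°, lat 122.9671°.
Field: 209.5581/20 → 10 → K, 122.9671/10 → 12 → M; chars KM.
Square: 9.5581/2 → 4, 2.9671/1 → 2; chars 42.
Subsquare: 1.5581/0.0833333 → 18 → s, 0.9671/0.0416667 → 23 → x; chars sx.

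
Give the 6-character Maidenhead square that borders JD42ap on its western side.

Longitude subsquare a = 0; −1 → -1, wraps to 23 = x, carry into square.
Longitude square 4; −1 → 3.
The latitude characters are unchanged.

JD32xp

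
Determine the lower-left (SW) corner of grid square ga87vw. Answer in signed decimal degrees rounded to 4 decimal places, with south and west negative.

-82.0833, -42.2500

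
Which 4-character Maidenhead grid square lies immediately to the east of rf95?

AF05

Longitude square 9; +1 → 10, wraps to 0, carry into field.
Longitude field R = 17; +1 → 18, wraps to 0 = A, wrapping around the antimeridian.
The latitude characters are unchanged.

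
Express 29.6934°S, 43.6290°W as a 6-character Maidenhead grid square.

Add 180° to longitude and 90° to latitude: 136.3710, 60.3066.
Field: lon ⌊136.3710/20⌋ = 6 → G; lat ⌊60.3066/10⌋ = 6 → G.
Square: lon ⌊16.3710/2⌋ = 8; lat ⌊0.3066/1⌋ = 0.
Subsquare: lon ⌊0.3710/0.0833333⌋ = 4 → e; lat ⌊0.3066/0.0416667⌋ = 7 → h.

GG80eh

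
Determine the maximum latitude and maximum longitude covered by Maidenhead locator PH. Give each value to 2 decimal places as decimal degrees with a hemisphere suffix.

10.00° S, 140.00° E

Field P=15, H=7: +15·20° lon, +7·10° lat → SW at lon 120°, lat -20°.
Cell spans 20° lon × 10° lat. NE corner is SW corner plus one full cell.
latitude 10.00° S, longitude 140.00° E.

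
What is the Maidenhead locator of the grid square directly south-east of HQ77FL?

HQ77gk

Longitude subsquare f = 5; +1 → 6 = g.
Latitude subsquare l = 11; −1 → 10 = k.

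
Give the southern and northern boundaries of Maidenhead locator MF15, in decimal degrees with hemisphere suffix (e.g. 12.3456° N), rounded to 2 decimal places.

Field M=12, F=5: +12·20° lon, +5·10° lat → SW at lon 60°, lat -40°.
Square 1, 5: +1·2° lon, +5·1° lat → SW at lon 62°, lat -35°.
Cell spans 2° lon × 1° lat.
south 35.00° S, north 34.00° S.

35.00° S, 34.00° S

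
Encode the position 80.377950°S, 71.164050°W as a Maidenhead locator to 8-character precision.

FA49ko09

Add 180° to longitude and 90° to latitude: 108.83595, 9.62205.
Field: lon ⌊108.83595/20⌋ = 5 → F; lat ⌊9.62205/10⌋ = 0 → A.
Square: lon ⌊8.83595/2⌋ = 4; lat ⌊9.62205/1⌋ = 9.
Subsquare: lon ⌊0.83595/0.0833333⌋ = 10 → k; lat ⌊0.62205/0.0416667⌋ = 14 → o.
Extended square: lon ⌊0.00262/0.00833333⌋ = 0; lat ⌊0.03872/0.00416667⌋ = 9.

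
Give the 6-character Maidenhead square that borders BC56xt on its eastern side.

Longitude subsquare x = 23; +1 → 24, wraps to 0 = a, carry into square.
Longitude square 5; +1 → 6.
The latitude characters are unchanged.

BC66at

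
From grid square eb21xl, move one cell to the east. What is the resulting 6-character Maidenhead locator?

EB31al

Longitude subsquare x = 23; +1 → 24, wraps to 0 = a, carry into square.
Longitude square 2; +1 → 3.
The latitude characters are unchanged.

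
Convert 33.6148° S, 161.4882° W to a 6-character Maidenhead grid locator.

AF96gj

Shift to the Maidenhead origin (180°W, 90°S): lon 18.5118, lat 56.3852.
Field: lon ⌊18.5118/20⌋ = 0 → A; lat ⌊56.3852/10⌋ = 5 → F.
Square: lon ⌊18.5118/2⌋ = 9; lat ⌊6.3852/1⌋ = 6.
Subsquare: lon ⌊0.5118/0.0833333⌋ = 6 → g; lat ⌊0.3852/0.0416667⌋ = 9 → j.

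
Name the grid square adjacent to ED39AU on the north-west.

Longitude subsquare a = 0; −1 → -1, wraps to 23 = x, carry into square.
Longitude square 3; −1 → 2.
Latitude subsquare u = 20; +1 → 21 = v.

ED29xv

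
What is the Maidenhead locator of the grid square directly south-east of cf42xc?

Longitude subsquare x = 23; +1 → 24, wraps to 0 = a, carry into square.
Longitude square 4; +1 → 5.
Latitude subsquare c = 2; −1 → 1 = b.

CF52ab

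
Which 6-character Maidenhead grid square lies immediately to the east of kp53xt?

Longitude subsquare x = 23; +1 → 24, wraps to 0 = a, carry into square.
Longitude square 5; +1 → 6.
The latitude characters are unchanged.

KP63at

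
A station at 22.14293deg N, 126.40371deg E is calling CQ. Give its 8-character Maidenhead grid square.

PL32ed84

Add 180° to longitude and 90° to latitude: 306.40371, 112.14293.
Field: 306.40371/20 → 15 → P, 112.14293/10 → 11 → L; chars PL.
Square: 6.40371/2 → 3, 2.14293/1 → 2; chars 32.
Subsquare: 0.40371/0.0833333 → 4 → e, 0.14293/0.0416667 → 3 → d; chars ed.
Extended square: 0.07038/0.00833333 → 8, 0.01793/0.00416667 → 4; chars 84.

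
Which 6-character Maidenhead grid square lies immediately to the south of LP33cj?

Latitude subsquare j = 9; −1 → 8 = i.
The longitude characters are unchanged.

LP33ci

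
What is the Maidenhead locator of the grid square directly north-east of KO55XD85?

Longitude extended square 8; +1 → 9.
Latitude extended square 5; +1 → 6.

KO55xd96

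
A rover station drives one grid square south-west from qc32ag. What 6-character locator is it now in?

Longitude subsquare a = 0; −1 → -1, wraps to 23 = x, carry into square.
Longitude square 3; −1 → 2.
Latitude subsquare g = 6; −1 → 5 = f.

QC22xf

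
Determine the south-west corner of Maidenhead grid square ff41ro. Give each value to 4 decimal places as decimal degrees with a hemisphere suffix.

Field F=5, F=5: +5·20° lon, +5·10° lat → SW at lon -80°, lat -40°.
Square 4, 1: +4·2° lon, +1·1° lat → SW at lon -72°, lat -39°.
Subsquare r=17, o=14: +17·0.0833333° lon, +14·0.0416667° lat → SW at lon -70.5833°, lat -38.4167°.
latitude 38.4167° S, longitude 70.5833° W.

38.4167° S, 70.5833° W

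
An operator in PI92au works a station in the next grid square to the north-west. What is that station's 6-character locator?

PI82xv

Longitude subsquare a = 0; −1 → -1, wraps to 23 = x, carry into square.
Longitude square 9; −1 → 8.
Latitude subsquare u = 20; +1 → 21 = v.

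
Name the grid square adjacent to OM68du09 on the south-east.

OM68du18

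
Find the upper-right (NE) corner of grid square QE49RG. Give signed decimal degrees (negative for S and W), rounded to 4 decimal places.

-40.7083, 149.5000

Field Q=16, E=4: +16·20° lon, +4·10° lat → SW at lon 140°, lat -50°.
Square 4, 9: +4·2° lon, +9·1° lat → SW at lon 148°, lat -41°.
Subsquare r=17, g=6: +17·0.0833333° lon, +6·0.0416667° lat → SW at lon 149.417°, lat -40.75°.
Cell spans 0.0833333° lon × 0.0416667° lat. NE corner is SW corner plus one full cell.
latitude -40.7083, longitude 149.5000.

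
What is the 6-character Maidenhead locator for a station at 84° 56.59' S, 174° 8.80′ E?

RA75bb

Add 180° to longitude and 90° to latitude: 354.1467, 5.0568.
Field (20°×10°, letters A–R): lon ⌊354.1467/20⌋ = 17 → R; lat ⌊5.0568/10⌋ = 0 → A.
Square (2°×1°, digits 0–9): lon ⌊14.1467/2⌋ = 7; lat ⌊5.0568/1⌋ = 5.
Subsquare (5′×2.5′, letters a–x): lon ⌊0.1467/0.0833333⌋ = 1 → b; lat ⌊0.0568/0.0416667⌋ = 1 → b.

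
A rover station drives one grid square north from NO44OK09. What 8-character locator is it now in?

NO44ol00

Latitude extended square 9; +1 → 10, wraps to 0, carry into subsquare.
Latitude subsquare k = 10; +1 → 11 = l.
The longitude characters are unchanged.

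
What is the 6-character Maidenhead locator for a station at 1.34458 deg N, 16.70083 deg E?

Shift to the Maidenhead origin (180°W, 90°S): lon 196.7008, lat 91.3446.
Field: lon ⌊196.7008/20⌋ = 9 → J; lat ⌊91.3446/10⌋ = 9 → J.
Square: lon ⌊16.7008/2⌋ = 8; lat ⌊1.3446/1⌋ = 1.
Subsquare: lon ⌊0.7008/0.0833333⌋ = 8 → i; lat ⌊0.3446/0.0416667⌋ = 8 → i.

JJ81ii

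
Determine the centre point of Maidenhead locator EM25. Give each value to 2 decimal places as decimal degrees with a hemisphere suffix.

Field E=4, M=12: +4·20° lon, +12·10° lat → SW at lon -100°, lat 30°.
Square 2, 5: +2·2° lon, +5·1° lat → SW at lon -96°, lat 35°.
Cell spans 2° lon × 1° lat. Centre is SW corner plus half of each.
latitude 35.50° N, longitude 95.00° W.

35.50° N, 95.00° W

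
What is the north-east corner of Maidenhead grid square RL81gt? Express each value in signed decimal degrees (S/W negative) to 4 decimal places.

21.8333, 176.5833

Field R=17, L=11: +17·20° lon, +11·10° lat → SW at lon 160°, lat 20°.
Square 8, 1: +8·2° lon, +1·1° lat → SW at lon 176°, lat 21°.
Subsquare g=6, t=19: +6·0.0833333° lon, +19·0.0416667° lat → SW at lon 176.5°, lat 21.7917°.
Cell spans 0.0833333° lon × 0.0416667° lat. NE corner is SW corner plus one full cell.
latitude 21.8333, longitude 176.5833.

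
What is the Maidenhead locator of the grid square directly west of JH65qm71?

Longitude extended square 7; −1 → 6.
The latitude characters are unchanged.

JH65qm61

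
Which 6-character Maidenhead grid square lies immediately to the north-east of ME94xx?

NE05aa

Longitude subsquare x = 23; +1 → 24, wraps to 0 = a, carry into square.
Longitude square 9; +1 → 10, wraps to 0, carry into field.
Longitude field M = 12; +1 → 13 = N.
Latitude subsquare x = 23; +1 → 24, wraps to 0 = a, carry into square.
Latitude square 4; +1 → 5.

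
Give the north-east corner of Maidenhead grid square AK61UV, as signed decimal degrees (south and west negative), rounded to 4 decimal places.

Field A=0, K=10: +0·20° lon, +10·10° lat → SW at lon -180°, lat 10°.
Square 6, 1: +6·2° lon, +1·1° lat → SW at lon -168°, lat 11°.
Subsquare u=20, v=21: +20·0.0833333° lon, +21·0.0416667° lat → SW at lon -166.333°, lat 11.875°.
Cell spans 0.0833333° lon × 0.0416667° lat. NE corner is SW corner plus one full cell.
latitude 11.9167, longitude -166.2500.

11.9167, -166.2500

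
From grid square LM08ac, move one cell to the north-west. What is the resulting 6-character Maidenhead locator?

KM98xd

Longitude subsquare a = 0; −1 → -1, wraps to 23 = x, carry into square.
Longitude square 0; −1 → -1, wraps to 9, carry into field.
Longitude field L = 11; −1 → 10 = K.
Latitude subsquare c = 2; +1 → 3 = d.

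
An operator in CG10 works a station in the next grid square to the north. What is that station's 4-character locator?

CG11

Latitude square 0; +1 → 1.
The longitude characters are unchanged.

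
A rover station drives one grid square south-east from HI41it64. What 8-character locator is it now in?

HI41it73

Longitude extended square 6; +1 → 7.
Latitude extended square 4; −1 → 3.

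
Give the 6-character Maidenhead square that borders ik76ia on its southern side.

Latitude subsquare a = 0; −1 → -1, wraps to 23 = x, carry into square.
Latitude square 6; −1 → 5.
The longitude characters are unchanged.

IK75ix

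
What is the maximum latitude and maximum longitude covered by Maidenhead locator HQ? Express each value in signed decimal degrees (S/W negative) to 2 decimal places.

80.00, -20.00

Field H=7, Q=16: +7·20° lon, +16·10° lat → SW at lon -40°, lat 70°.
Cell spans 20° lon × 10° lat. NE corner is SW corner plus one full cell.
latitude 80.00, longitude -20.00.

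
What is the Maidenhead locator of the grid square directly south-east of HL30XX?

HL40aw

Longitude subsquare x = 23; +1 → 24, wraps to 0 = a, carry into square.
Longitude square 3; +1 → 4.
Latitude subsquare x = 23; −1 → 22 = w.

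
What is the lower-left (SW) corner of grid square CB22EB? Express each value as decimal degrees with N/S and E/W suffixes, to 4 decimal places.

77.9583° S, 135.6667° W

Field C=2, B=1: +2·20° lon, +1·10° lat → SW at lon -140°, lat -80°.
Square 2, 2: +2·2° lon, +2·1° lat → SW at lon -136°, lat -78°.
Subsquare e=4, b=1: +4·0.0833333° lon, +1·0.0416667° lat → SW at lon -135.667°, lat -77.9583°.
latitude 77.9583° S, longitude 135.6667° W.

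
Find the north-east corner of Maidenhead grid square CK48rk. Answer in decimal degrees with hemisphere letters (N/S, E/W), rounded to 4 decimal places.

Field C=2, K=10: +2·20° lon, +10·10° lat → SW at lon -140°, lat 10°.
Square 4, 8: +4·2° lon, +8·1° lat → SW at lon -132°, lat 18°.
Subsquare r=17, k=10: +17·0.0833333° lon, +10·0.0416667° lat → SW at lon -130.583°, lat 18.4167°.
Cell spans 0.0833333° lon × 0.0416667° lat. NE corner is SW corner plus one full cell.
latitude 18.4583° N, longitude 130.5000° W.

18.4583° N, 130.5000° W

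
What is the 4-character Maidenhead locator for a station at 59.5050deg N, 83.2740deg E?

Offset from 180°W / 90°S: lon 263.27°, lat 149.50°.
Field: lon ⌊263.27/20⌋ = 13 → N; lat ⌊149.50/10⌋ = 14 → O.
Square: lon ⌊3.27/2⌋ = 1; lat ⌊9.50/1⌋ = 9.

NO19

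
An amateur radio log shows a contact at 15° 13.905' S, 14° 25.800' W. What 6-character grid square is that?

IH24ss

Shift to the Maidenhead origin (180°W, 90°S): lon 165.5700, lat 74.7682.
Field (20°×10°, letters A–R): lon ⌊165.5700/20⌋ = 8 → I; lat ⌊74.7682/10⌋ = 7 → H.
Square (2°×1°, digits 0–9): lon ⌊5.5700/2⌋ = 2; lat ⌊4.7682/1⌋ = 4.
Subsquare (5′×2.5′, letters a–x): lon ⌊1.5700/0.0833333⌋ = 18 → s; lat ⌊0.7682/0.0416667⌋ = 18 → s.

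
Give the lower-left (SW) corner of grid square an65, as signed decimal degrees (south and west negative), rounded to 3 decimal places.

45.000, -168.000

Field A=0, N=13: +0·20° lon, +13·10° lat → SW at lon -180°, lat 40°.
Square 6, 5: +6·2° lon, +5·1° lat → SW at lon -168°, lat 45°.
latitude 45.000, longitude -168.000.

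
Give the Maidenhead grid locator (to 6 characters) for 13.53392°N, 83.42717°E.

Shift to the Maidenhead origin (180°W, 90°S): lon 263.4272, lat 103.5339.
Field: 263.4272/20 → 13 → N, 103.5339/10 → 10 → K; chars NK.
Square: 3.4272/2 → 1, 3.5339/1 → 3; chars 13.
Subsquare: 1.4272/0.0833333 → 17 → r, 0.5339/0.0416667 → 12 → m; chars rm.

NK13rm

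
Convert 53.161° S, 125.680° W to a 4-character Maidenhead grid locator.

CD76

Offset from 180°W / 90°S: lon 54.32°, lat 36.84°.
Field (20°×10°, letters A–R): 54.32/20 → 2 → C, 36.84/10 → 3 → D; chars CD.
Square (2°×1°, digits 0–9): 14.32/2 → 7, 6.84/1 → 6; chars 76.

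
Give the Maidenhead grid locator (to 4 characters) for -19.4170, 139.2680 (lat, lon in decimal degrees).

PH90

Offset from 180°W / 90°S: lon 319.27°, lat 70.58°.
Field: 319.27/20 → 15 → P, 70.58/10 → 7 → H; chars PH.
Square: 19.27/2 → 9, 0.58/1 → 0; chars 90.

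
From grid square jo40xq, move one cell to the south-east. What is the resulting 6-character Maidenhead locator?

Longitude subsquare x = 23; +1 → 24, wraps to 0 = a, carry into square.
Longitude square 4; +1 → 5.
Latitude subsquare q = 16; −1 → 15 = p.

JO50ap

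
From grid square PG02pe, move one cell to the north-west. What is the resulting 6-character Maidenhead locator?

PG02of

Longitude subsquare p = 15; −1 → 14 = o.
Latitude subsquare e = 4; +1 → 5 = f.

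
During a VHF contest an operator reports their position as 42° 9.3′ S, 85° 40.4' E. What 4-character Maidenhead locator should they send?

NE27

Shift to the Maidenhead origin (180°W, 90°S): lon 265.67, lat 47.84.
Field: 265.67/20 → 13 → N, 47.84/10 → 4 → E; chars NE.
Square: 5.67/2 → 2, 7.84/1 → 7; chars 27.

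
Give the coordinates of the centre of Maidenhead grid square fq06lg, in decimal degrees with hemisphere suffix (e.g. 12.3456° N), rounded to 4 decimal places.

Field F=5, Q=16: +5·20° lon, +16·10° lat → SW at lon -80°, lat 70°.
Square 0, 6: +0·2° lon, +6·1° lat → SW at lon -80°, lat 76°.
Subsquare l=11, g=6: +11·0.0833333° lon, +6·0.0416667° lat → SW at lon -79.0833°, lat 76.25°.
Cell spans 0.0833333° lon × 0.0416667° lat. Centre is SW corner plus half of each.
latitude 76.2708° N, longitude 79.0417° W.

76.2708° N, 79.0417° W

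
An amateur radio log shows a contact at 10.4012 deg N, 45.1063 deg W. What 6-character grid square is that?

GK70kj

Offset from 180°W / 90°S: lon 134.8937°, lat 100.4012°.
Field (20°×10°, letters A–R): lon ⌊134.8937/20⌋ = 6 → G; lat ⌊100.4012/10⌋ = 10 → K.
Square (2°×1°, digits 0–9): lon ⌊14.8937/2⌋ = 7; lat ⌊0.4012/1⌋ = 0.
Subsquare (5′×2.5′, letters a–x): lon ⌊0.8937/0.0833333⌋ = 10 → k; lat ⌊0.4012/0.0416667⌋ = 9 → j.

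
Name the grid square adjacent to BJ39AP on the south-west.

BJ29xo

Longitude subsquare a = 0; −1 → -1, wraps to 23 = x, carry into square.
Longitude square 3; −1 → 2.
Latitude subsquare p = 15; −1 → 14 = o.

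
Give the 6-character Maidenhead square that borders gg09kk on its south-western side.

GG09jj

Longitude subsquare k = 10; −1 → 9 = j.
Latitude subsquare k = 10; −1 → 9 = j.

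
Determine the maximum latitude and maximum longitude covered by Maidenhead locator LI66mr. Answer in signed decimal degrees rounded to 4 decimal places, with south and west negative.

-3.2500, 53.0833

Field L=11, I=8: +11·20° lon, +8·10° lat → SW at lon 40°, lat -10°.
Square 6, 6: +6·2° lon, +6·1° lat → SW at lon 52°, lat -4°.
Subsquare m=12, r=17: +12·0.0833333° lon, +17·0.0416667° lat → SW at lon 53°, lat -3.29167°.
Cell spans 0.0833333° lon × 0.0416667° lat. NE corner is SW corner plus one full cell.
latitude -3.2500, longitude 53.0833.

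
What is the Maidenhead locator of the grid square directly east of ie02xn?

Longitude subsquare x = 23; +1 → 24, wraps to 0 = a, carry into square.
Longitude square 0; +1 → 1.
The latitude characters are unchanged.

IE12an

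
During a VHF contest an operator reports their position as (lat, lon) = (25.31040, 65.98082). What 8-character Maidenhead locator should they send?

ML25xh74

Add 180° to longitude and 90° to latitude: 245.98082, 115.31040.
Field (20°×10°, letters A–R): 245.98082/20 → 12 → M, 115.31040/10 → 11 → L; chars ML.
Square (2°×1°, digits 0–9): 5.98082/2 → 2, 5.31040/1 → 5; chars 25.
Subsquare (5′×2.5′, letters a–x): 1.98082/0.0833333 → 23 → x, 0.31040/0.0416667 → 7 → h; chars xh.
Extended square (30″×15″, digits 0–9): 0.06415/0.00833333 → 7, 0.01873/0.00416667 → 4; chars 74.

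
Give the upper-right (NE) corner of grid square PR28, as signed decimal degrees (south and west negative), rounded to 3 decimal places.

Field P=15, R=17: +15·20° lon, +17·10° lat → SW at lon 120°, lat 80°.
Square 2, 8: +2·2° lon, +8·1° lat → SW at lon 124°, lat 88°.
Cell spans 2° lon × 1° lat. NE corner is SW corner plus one full cell.
latitude 89.000, longitude 126.000.

89.000, 126.000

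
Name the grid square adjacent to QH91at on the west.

QH81xt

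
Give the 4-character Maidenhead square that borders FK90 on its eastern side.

GK00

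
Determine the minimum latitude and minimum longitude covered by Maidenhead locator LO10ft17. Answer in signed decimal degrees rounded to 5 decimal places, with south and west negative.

Field L=11, O=14: +11·20° lon, +14·10° lat → SW at lon 40°, lat 50°.
Square 1, 0: +1·2° lon, +0·1° lat → SW at lon 42°, lat 50°.
Subsquare f=5, t=19: +5·0.0833333° lon, +19·0.0416667° lat → SW at lon 42.4167°, lat 50.7917°.
Extended square 1, 7: +1·0.00833333° lon, +7·0.00416667° lat → SW at lon 42.425°, lat 50.8208°.
latitude 50.82083, longitude 42.42500.

50.82083, 42.42500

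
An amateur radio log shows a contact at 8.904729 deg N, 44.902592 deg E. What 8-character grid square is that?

LJ28kv87

Shift to the Maidenhead origin (180°W, 90°S): lon 224.90259, lat 98.90473.
Field: 224.90259/20 → 11 → L, 98.90473/10 → 9 → J; chars LJ.
Square: 4.90259/2 → 2, 8.90473/1 → 8; chars 28.
Subsquare: 0.90259/0.0833333 → 10 → k, 0.90473/0.0416667 → 21 → v; chars kv.
Extended square: 0.06926/0.00833333 → 8, 0.02973/0.00416667 → 7; chars 87.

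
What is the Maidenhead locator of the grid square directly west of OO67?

Longitude square 6; −1 → 5.
The latitude characters are unchanged.

OO57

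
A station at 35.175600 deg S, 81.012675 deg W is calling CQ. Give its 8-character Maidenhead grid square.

Add 180° to longitude and 90° to latitude: 98.98732, 54.82440.
Field (20°×10°, letters A–R): lon ⌊98.98732/20⌋ = 4 → E; lat ⌊54.82440/10⌋ = 5 → F.
Square (2°×1°, digits 0–9): lon ⌊18.98732/2⌋ = 9; lat ⌊4.82440/1⌋ = 4.
Subsquare (5′×2.5′, letters a–x): lon ⌊0.98732/0.0833333⌋ = 11 → l; lat ⌊0.82440/0.0416667⌋ = 19 → t.
Extended square (30″×15″, digits 0–9): lon ⌊0.07066/0.00833333⌋ = 8; lat ⌊0.03273/0.00416667⌋ = 7.

EF94lt87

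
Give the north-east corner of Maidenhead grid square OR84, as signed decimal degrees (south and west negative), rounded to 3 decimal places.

Field O=14, R=17: +14·20° lon, +17·10° lat → SW at lon 100°, lat 80°.
Square 8, 4: +8·2° lon, +4·1° lat → SW at lon 116°, lat 84°.
Cell spans 2° lon × 1° lat. NE corner is SW corner plus one full cell.
latitude 85.000, longitude 118.000.

85.000, 118.000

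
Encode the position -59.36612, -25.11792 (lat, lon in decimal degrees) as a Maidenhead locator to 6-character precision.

Add 180° to longitude and 90° to latitude: 154.8821, 30.6339.
Field: 154.8821/20 → 7 → H, 30.6339/10 → 3 → D; chars HD.
Square: 14.8821/2 → 7, 0.6339/1 → 0; chars 70.
Subsquare: 0.8821/0.0833333 → 10 → k, 0.6339/0.0416667 → 15 → p; chars kp.

HD70kp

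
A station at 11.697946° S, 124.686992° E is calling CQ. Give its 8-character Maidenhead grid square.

Shift to the Maidenhead origin (180°W, 90°S): lon 304.68699, lat 78.30205.
Field (20°×10°, letters A–R): lon ⌊304.68699/20⌋ = 15 → P; lat ⌊78.30205/10⌋ = 7 → H.
Square (2°×1°, digits 0–9): lon ⌊4.68699/2⌋ = 2; lat ⌊8.30205/1⌋ = 8.
Subsquare (5′×2.5′, letters a–x): lon ⌊0.68699/0.0833333⌋ = 8 → i; lat ⌊0.30205/0.0416667⌋ = 7 → h.
Extended square (30″×15″, digits 0–9): lon ⌊0.02033/0.00833333⌋ = 2; lat ⌊0.01039/0.00416667⌋ = 2.

PH28ih22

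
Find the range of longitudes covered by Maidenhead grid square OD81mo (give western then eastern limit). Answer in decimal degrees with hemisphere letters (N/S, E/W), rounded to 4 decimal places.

Field O=14, D=3: +14·20° lon, +3·10° lat → SW at lon 100°, lat -60°.
Square 8, 1: +8·2° lon, +1·1° lat → SW at lon 116°, lat -59°.
Subsquare m=12, o=14: +12·0.0833333° lon, +14·0.0416667° lat → SW at lon 117°, lat -58.4167°.
Cell spans 0.0833333° lon × 0.0416667° lat.
west 117.0000° E, east 117.0833° E.

117.0000° E, 117.0833° E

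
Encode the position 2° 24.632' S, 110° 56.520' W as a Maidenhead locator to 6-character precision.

Shift to the Maidenhead origin (180°W, 90°S): lon 69.0580, lat 87.5895.
Field: 69.0580/20 → 3 → D, 87.5895/10 → 8 → I; chars DI.
Square: 9.0580/2 → 4, 7.5895/1 → 7; chars 47.
Subsquare: 1.0580/0.0833333 → 12 → m, 0.5895/0.0416667 → 14 → o; chars mo.

DI47mo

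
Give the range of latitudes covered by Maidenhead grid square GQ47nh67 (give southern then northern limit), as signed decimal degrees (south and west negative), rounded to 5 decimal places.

77.32083, 77.32500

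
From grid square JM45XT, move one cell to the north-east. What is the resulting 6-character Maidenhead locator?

Longitude subsquare x = 23; +1 → 24, wraps to 0 = a, carry into square.
Longitude square 4; +1 → 5.
Latitude subsquare t = 19; +1 → 20 = u.

JM55au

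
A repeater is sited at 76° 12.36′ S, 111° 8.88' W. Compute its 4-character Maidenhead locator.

DB43

Add 180° to longitude and 90° to latitude: 68.85, 13.79.
Field: lon ⌊68.85/20⌋ = 3 → D; lat ⌊13.79/10⌋ = 1 → B.
Square: lon ⌊8.85/2⌋ = 4; lat ⌊3.79/1⌋ = 3.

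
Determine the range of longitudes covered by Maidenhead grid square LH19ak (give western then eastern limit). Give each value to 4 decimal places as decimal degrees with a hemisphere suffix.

42.0000° E, 42.0833° E

Field L=11, H=7: +11·20° lon, +7·10° lat → SW at lon 40°, lat -20°.
Square 1, 9: +1·2° lon, +9·1° lat → SW at lon 42°, lat -11°.
Subsquare a=0, k=10: +0·0.0833333° lon, +10·0.0416667° lat → SW at lon 42°, lat -10.5833°.
Cell spans 0.0833333° lon × 0.0416667° lat.
west 42.0000° E, east 42.0833° E.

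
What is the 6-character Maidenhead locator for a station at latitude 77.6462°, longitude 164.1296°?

Shift to the Maidenhead origin (180°W, 90°S): lon 344.1296, lat 167.6462.
Field: lon ⌊344.1296/20⌋ = 17 → R; lat ⌊167.6462/10⌋ = 16 → Q.
Square: lon ⌊4.1296/2⌋ = 2; lat ⌊7.6462/1⌋ = 7.
Subsquare: lon ⌊0.1296/0.0833333⌋ = 1 → b; lat ⌊0.6462/0.0416667⌋ = 15 → p.

RQ27bp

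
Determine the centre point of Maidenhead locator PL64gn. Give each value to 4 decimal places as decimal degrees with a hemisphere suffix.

Field P=15, L=11: +15·20° lon, +11·10° lat → SW at lon 120°, lat 20°.
Square 6, 4: +6·2° lon, +4·1° lat → SW at lon 132°, lat 24°.
Subsquare g=6, n=13: +6·0.0833333° lon, +13·0.0416667° lat → SW at lon 132.5°, lat 24.5417°.
Cell spans 0.0833333° lon × 0.0416667° lat. Centre is SW corner plus half of each.
latitude 24.5625° N, longitude 132.5417° E.

24.5625° N, 132.5417° E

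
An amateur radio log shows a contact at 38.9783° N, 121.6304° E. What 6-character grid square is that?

PM08tx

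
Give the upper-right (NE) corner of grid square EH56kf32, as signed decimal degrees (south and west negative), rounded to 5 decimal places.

-13.77917, -89.13333

Field E=4, H=7: +4·20° lon, +7·10° lat → SW at lon -100°, lat -20°.
Square 5, 6: +5·2° lon, +6·1° lat → SW at lon -90°, lat -14°.
Subsquare k=10, f=5: +10·0.0833333° lon, +5·0.0416667° lat → SW at lon -89.1667°, lat -13.7917°.
Extended square 3, 2: +3·0.00833333° lon, +2·0.00416667° lat → SW at lon -89.1417°, lat -13.7833°.
Cell spans 0.00833333° lon × 0.00416667° lat. NE corner is SW corner plus one full cell.
latitude -13.77917, longitude -89.13333.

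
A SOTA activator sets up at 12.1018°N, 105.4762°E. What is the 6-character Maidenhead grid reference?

Shift to the Maidenhead origin (180°W, 90°S): lon 285.4762, lat 102.1018.
Field (20°×10°, letters A–R): lon ⌊285.4762/20⌋ = 14 → O; lat ⌊102.1018/10⌋ = 10 → K.
Square (2°×1°, digits 0–9): lon ⌊5.4762/2⌋ = 2; lat ⌊2.1018/1⌋ = 2.
Subsquare (5′×2.5′, letters a–x): lon ⌊1.4762/0.0833333⌋ = 17 → r; lat ⌊0.1018/0.0416667⌋ = 2 → c.

OK22rc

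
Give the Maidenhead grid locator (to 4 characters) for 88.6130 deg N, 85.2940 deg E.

NR28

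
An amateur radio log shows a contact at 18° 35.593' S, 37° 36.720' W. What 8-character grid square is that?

HH11ej67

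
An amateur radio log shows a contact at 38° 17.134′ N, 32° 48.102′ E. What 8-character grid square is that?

KM68jg68

Offset from 180°W / 90°S: lon 212.80170°, lat 128.28557°.
Field: lon ⌊212.80170/20⌋ = 10 → K; lat ⌊128.28557/10⌋ = 12 → M.
Square: lon ⌊12.80170/2⌋ = 6; lat ⌊8.28557/1⌋ = 8.
Subsquare: lon ⌊0.80170/0.0833333⌋ = 9 → j; lat ⌊0.28557/0.0416667⌋ = 6 → g.
Extended square: lon ⌊0.05170/0.00833333⌋ = 6; lat ⌊0.03557/0.00416667⌋ = 8.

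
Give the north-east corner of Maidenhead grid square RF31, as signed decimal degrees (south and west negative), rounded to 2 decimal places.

Field R=17, F=5: +17·20° lon, +5·10° lat → SW at lon 160°, lat -40°.
Square 3, 1: +3·2° lon, +1·1° lat → SW at lon 166°, lat -39°.
Cell spans 2° lon × 1° lat. NE corner is SW corner plus one full cell.
latitude -38.00, longitude 168.00.

-38.00, 168.00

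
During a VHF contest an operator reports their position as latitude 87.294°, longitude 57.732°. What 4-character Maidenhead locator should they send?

LR87

Offset from 180°W / 90°S: lon 237.73°, lat 177.29°.
Field: lon ⌊237.73/20⌋ = 11 → L; lat ⌊177.29/10⌋ = 17 → R.
Square: lon ⌊17.73/2⌋ = 8; lat ⌊7.29/1⌋ = 7.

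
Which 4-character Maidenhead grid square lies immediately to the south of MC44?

MC43

Latitude square 4; −1 → 3.
The longitude characters are unchanged.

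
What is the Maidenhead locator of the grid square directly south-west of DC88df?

DC88ce

Longitude subsquare d = 3; −1 → 2 = c.
Latitude subsquare f = 5; −1 → 4 = e.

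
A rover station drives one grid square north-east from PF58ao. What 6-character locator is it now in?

PF58bp

Longitude subsquare a = 0; +1 → 1 = b.
Latitude subsquare o = 14; +1 → 15 = p.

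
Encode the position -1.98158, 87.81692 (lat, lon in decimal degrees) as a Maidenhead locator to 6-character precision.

Shift to the Maidenhead origin (180°W, 90°S): lon 267.8169, lat 88.0184.
Field: lon ⌊267.8169/20⌋ = 13 → N; lat ⌊88.0184/10⌋ = 8 → I.
Square: lon ⌊7.8169/2⌋ = 3; lat ⌊8.0184/1⌋ = 8.
Subsquare: lon ⌊1.8169/0.0833333⌋ = 21 → v; lat ⌊0.0184/0.0416667⌋ = 0 → a.

NI38va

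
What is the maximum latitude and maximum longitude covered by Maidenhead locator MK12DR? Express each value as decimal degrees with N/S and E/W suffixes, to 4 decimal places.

12.7500° N, 62.3333° E

Field M=12, K=10: +12·20° lon, +10·10° lat → SW at lon 60°, lat 10°.
Square 1, 2: +1·2° lon, +2·1° lat → SW at lon 62°, lat 12°.
Subsquare d=3, r=17: +3·0.0833333° lon, +17·0.0416667° lat → SW at lon 62.25°, lat 12.7083°.
Cell spans 0.0833333° lon × 0.0416667° lat. NE corner is SW corner plus one full cell.
latitude 12.7500° N, longitude 62.3333° E.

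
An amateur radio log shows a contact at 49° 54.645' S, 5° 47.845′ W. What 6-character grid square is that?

Shift to the Maidenhead origin (180°W, 90°S): lon 174.2026, lat 40.0892.
Field: 174.2026/20 → 8 → I, 40.0892/10 → 4 → E; chars IE.
Square: 14.2026/2 → 7, 0.0892/1 → 0; chars 70.
Subsquare: 0.2026/0.0833333 → 2 → c, 0.0892/0.0416667 → 2 → c; chars cc.

IE70cc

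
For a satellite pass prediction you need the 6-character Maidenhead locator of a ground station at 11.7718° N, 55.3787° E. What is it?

LK71qs

Add 180° to longitude and 90° to latitude: 235.3787, 101.7718.
Field: 235.3787/20 → 11 → L, 101.7718/10 → 10 → K; chars LK.
Square: 15.3787/2 → 7, 1.7718/1 → 1; chars 71.
Subsquare: 1.3787/0.0833333 → 16 → q, 0.7718/0.0416667 → 18 → s; chars qs.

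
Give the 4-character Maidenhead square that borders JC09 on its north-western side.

Longitude square 0; −1 → -1, wraps to 9, carry into field.
Longitude field J = 9; −1 → 8 = I.
Latitude square 9; +1 → 10, wraps to 0, carry into field.
Latitude field C = 2; +1 → 3 = D.

ID90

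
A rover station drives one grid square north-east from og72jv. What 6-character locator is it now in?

OG72kw

Longitude subsquare j = 9; +1 → 10 = k.
Latitude subsquare v = 21; +1 → 22 = w.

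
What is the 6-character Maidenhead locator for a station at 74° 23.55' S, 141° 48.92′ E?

QB05vo

Offset from 180°W / 90°S: lon 321.8153°, lat 15.6075°.
Field (20°×10°, letters A–R): 321.8153/20 → 16 → Q, 15.6075/10 → 1 → B; chars QB.
Square (2°×1°, digits 0–9): 1.8153/2 → 0, 5.6075/1 → 5; chars 05.
Subsquare (5′×2.5′, letters a–x): 1.8153/0.0833333 → 21 → v, 0.6075/0.0416667 → 14 → o; chars vo.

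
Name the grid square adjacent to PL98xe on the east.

QL08ae

Longitude subsquare x = 23; +1 → 24, wraps to 0 = a, carry into square.
Longitude square 9; +1 → 10, wraps to 0, carry into field.
Longitude field P = 15; +1 → 16 = Q.
The latitude characters are unchanged.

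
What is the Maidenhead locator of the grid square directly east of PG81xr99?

PG91ar09

Longitude extended square 9; +1 → 10, wraps to 0, carry into subsquare.
Longitude subsquare x = 23; +1 → 24, wraps to 0 = a, carry into square.
Longitude square 8; +1 → 9.
The latitude characters are unchanged.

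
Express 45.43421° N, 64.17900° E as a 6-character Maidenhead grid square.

MN25ck

Offset from 180°W / 90°S: lon 244.1790°, lat 135.4342°.
Field: 244.1790/20 → 12 → M, 135.4342/10 → 13 → N; chars MN.
Square: 4.1790/2 → 2, 5.4342/1 → 5; chars 25.
Subsquare: 0.1790/0.0833333 → 2 → c, 0.4342/0.0416667 → 10 → k; chars ck.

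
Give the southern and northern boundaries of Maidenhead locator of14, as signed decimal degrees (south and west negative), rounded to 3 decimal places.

-36.000, -35.000

Field O=14, F=5: +14·20° lon, +5·10° lat → SW at lon 100°, lat -40°.
Square 1, 4: +1·2° lon, +4·1° lat → SW at lon 102°, lat -36°.
Cell spans 2° lon × 1° lat.
south -36.000, north -35.000.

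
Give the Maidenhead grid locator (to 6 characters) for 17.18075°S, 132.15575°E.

Offset from 180°W / 90°S: lon 312.1558°, lat 72.8192°.
Field: 312.1558/20 → 15 → P, 72.8192/10 → 7 → H; chars PH.
Square: 12.1558/2 → 6, 2.8192/1 → 2; chars 62.
Subsquare: 0.1558/0.0833333 → 1 → b, 0.8192/0.0416667 → 19 → t; chars bt.

PH62bt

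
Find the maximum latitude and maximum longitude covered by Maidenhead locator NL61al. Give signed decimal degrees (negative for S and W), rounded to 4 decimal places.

Field N=13, L=11: +13·20° lon, +11·10° lat → SW at lon 80°, lat 20°.
Square 6, 1: +6·2° lon, +1·1° lat → SW at lon 92°, lat 21°.
Subsquare a=0, l=11: +0·0.0833333° lon, +11·0.0416667° lat → SW at lon 92°, lat 21.4583°.
Cell spans 0.0833333° lon × 0.0416667° lat. NE corner is SW corner plus one full cell.
latitude 21.5000, longitude 92.0833.

21.5000, 92.0833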